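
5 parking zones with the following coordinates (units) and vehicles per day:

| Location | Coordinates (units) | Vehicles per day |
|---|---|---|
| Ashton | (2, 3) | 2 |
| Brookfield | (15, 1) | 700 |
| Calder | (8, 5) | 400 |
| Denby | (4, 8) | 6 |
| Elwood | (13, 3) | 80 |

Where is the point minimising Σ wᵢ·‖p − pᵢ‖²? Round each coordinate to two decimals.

The minimiser of Σwᵢ‖p−pᵢ‖² is the weighted centroid p* = (Σwᵢpᵢ)/(Σwᵢ).
Σwᵢ = 1188.
Σwᵢxᵢ = 2·2 + 700·15 + 400·8 + 6·4 + 80·13 = 14768.
Σwᵢyᵢ = 2·3 + 700·1 + 400·5 + 6·8 + 80·3 = 2994.
x* = 14768/1188 = 12.43, y* = 2994/1188 = 2.52.

(12.43, 2.52)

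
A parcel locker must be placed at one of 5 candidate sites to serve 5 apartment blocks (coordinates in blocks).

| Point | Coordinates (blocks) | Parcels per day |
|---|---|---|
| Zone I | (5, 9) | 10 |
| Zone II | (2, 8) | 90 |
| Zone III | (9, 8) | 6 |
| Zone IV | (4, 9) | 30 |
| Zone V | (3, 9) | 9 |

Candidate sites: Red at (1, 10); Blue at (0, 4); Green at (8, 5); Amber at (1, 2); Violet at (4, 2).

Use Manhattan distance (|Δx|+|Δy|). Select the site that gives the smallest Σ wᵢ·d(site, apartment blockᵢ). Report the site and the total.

Red, total 527 blocks

Total weighted distance at each candidate:
  Red (1, 10): total = 527
  Blue (0, 4): total = 1060
  Green (8, 5): total = 1225
  Amber (1, 2): total = 1205
  Violet (4, 2): total = 1148
Minimum is at Red with total 527 blocks.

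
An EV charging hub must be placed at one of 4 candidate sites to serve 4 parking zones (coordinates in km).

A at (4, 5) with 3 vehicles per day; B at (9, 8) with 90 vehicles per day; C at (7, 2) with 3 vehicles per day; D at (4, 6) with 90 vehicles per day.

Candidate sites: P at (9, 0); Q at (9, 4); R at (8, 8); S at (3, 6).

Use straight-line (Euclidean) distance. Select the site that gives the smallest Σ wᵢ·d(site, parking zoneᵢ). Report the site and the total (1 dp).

Total weighted distance at each candidate:
  P (9, 0): total = 1452.6
  Q (9, 4): total = 868.4
  R (8, 8): total = 525.7
  S (3, 6): total = 680.4
Minimum is at R with total 525.7 km.

R, total 525.7 km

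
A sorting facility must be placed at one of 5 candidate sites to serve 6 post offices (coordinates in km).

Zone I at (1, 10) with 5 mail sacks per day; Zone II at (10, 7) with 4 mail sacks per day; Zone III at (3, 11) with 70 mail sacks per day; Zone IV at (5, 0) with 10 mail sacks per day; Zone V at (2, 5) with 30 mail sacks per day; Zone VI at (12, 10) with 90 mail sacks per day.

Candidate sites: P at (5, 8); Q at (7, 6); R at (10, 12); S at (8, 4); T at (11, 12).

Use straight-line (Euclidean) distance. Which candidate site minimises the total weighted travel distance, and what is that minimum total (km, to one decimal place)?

Total weighted distance at each candidate:
  P (5, 8): total = 1157.6
  Q (7, 6): total = 1289.4
  R (10, 12): total = 1264.5
  S (8, 4): total = 1544.2
  T (11, 12): total = 1313.2
Minimum is at P with total 1157.6 km.

P, total 1157.6 km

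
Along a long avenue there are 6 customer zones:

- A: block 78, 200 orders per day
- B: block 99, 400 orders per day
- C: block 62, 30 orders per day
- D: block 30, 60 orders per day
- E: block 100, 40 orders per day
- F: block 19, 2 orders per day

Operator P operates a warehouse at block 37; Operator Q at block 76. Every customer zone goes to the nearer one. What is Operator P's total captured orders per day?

62

The indifferent point is the midpoint (37+76)/2 = 56.5; customer zones left of it (closer to Operator P at 37) go to Operator P, those right go to Operator Q.
  F at 19 (w=2) → Operator P
  D at 30 (w=60) → Operator P
  C at 62 (w=30) → Operator Q
  A at 78 (w=200) → Operator Q
  B at 99 (w=400) → Operator Q
  E at 100 (w=40) → Operator Q
Operator P captures 62; Operator Q captures 670.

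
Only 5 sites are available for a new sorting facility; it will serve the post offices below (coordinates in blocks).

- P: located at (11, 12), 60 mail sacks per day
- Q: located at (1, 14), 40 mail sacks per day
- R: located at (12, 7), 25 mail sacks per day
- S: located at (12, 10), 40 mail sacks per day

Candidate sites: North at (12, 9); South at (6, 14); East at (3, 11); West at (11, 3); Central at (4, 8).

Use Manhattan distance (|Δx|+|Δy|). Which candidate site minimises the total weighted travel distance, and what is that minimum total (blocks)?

Total weighted distance at each candidate:
  North (12, 9): total = 970
  South (6, 14): total = 1345
  East (3, 11): total = 1465
  West (11, 3): total = 1825
  Central (4, 8): total = 1645
Minimum is at North with total 970 blocks.

North, total 970 blocks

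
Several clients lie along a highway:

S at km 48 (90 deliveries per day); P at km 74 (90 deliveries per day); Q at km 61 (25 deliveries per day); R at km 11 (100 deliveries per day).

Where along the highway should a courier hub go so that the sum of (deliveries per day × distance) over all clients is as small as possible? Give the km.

x = 48

For a sum of weighted absolute distances on a line, the optimum is the weighted median (not the mean). Total weight W = 305; half-weight = 152.5.
Sort by position and accumulate weight:
  km 11 (R, w=100) → cum 100
  km 48 (S, w=90) → cum 190  ≥ 152.5 → median here
  km 61 (Q, w=25) → cum 215
  km 74 (P, w=90) → cum 305
Optimal location: km 48.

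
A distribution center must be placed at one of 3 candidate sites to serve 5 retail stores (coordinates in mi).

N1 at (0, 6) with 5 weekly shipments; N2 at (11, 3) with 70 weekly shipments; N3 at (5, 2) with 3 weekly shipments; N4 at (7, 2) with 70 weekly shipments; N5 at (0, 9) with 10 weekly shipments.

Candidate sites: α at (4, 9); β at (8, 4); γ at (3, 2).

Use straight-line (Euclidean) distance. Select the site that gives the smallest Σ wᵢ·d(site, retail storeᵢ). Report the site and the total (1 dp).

Total weighted distance at each candidate:
  α (4, 9): total = 1264.7
  β (8, 4): total = 524.3
  γ (3, 2): total = 951.5
Minimum is at β with total 524.3 mi.

β, total 524.3 mi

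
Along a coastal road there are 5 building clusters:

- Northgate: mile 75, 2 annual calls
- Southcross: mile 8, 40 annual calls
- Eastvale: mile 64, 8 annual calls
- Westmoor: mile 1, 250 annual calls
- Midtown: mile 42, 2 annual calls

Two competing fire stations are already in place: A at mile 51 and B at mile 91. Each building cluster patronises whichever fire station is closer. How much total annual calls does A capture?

The indifferent point is the midpoint (51+91)/2 = 71; building clusters left of it (closer to A at 51) go to A, those right go to B.
  Westmoor at 1 (w=250) → A
  Southcross at 8 (w=40) → A
  Midtown at 42 (w=2) → A
  Eastvale at 64 (w=8) → A
  Northgate at 75 (w=2) → B
A captures 300; B captures 2.

300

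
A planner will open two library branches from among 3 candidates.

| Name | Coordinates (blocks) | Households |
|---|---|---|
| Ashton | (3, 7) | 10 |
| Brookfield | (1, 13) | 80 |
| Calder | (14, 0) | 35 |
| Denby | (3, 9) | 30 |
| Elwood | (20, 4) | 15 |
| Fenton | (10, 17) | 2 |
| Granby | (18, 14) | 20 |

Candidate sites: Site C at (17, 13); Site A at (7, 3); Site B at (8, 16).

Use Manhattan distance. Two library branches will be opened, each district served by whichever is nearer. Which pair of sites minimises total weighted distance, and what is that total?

{Site A, Site B}, total 1986

Evaluate every pair (each demand assigned to the nearer of the two):
  {Site A, Site B}: total = 1986
  {Site C, Site B}: total = 2086
  {Site C, Site A}: total = 2252
Best pair: {Site A, Site B} with total 1986.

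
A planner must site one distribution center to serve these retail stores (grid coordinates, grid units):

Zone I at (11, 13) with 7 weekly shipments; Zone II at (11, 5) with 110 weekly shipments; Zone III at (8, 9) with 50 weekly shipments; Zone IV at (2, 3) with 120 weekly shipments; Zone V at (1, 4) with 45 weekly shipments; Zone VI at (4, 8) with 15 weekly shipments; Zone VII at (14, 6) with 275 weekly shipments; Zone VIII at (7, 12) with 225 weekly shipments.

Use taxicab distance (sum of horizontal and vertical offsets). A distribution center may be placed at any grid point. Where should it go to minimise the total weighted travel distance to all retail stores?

(8, 6)

Manhattan distance separates: Σwᵢ(|x−xᵢ|+|y−yᵢ|) = Σwᵢ|x−xᵢ| + Σwᵢ|y−yᵢ|, so x and y are optimised independently as 1-D weighted medians.
Total weight W = 847; half = 423.5.
x-coordinate, sorted with cumulative weight:
  x=1 (Zone V, w=45) cum 45
  x=2 (Zone IV, w=120) cum 165
  x=4 (Zone VI, w=15) cum 180
  x=7 (Zone VIII, w=225) cum 405
  x=8 (Zone III, w=50) cum 455  ← median
  x=11 (Zone I, w=7) cum 462
  x=11 (Zone II, w=110) cum 572
  x=14 (Zone VII, w=275) cum 847
⇒ x* = 8
y-coordinate, sorted with cumulative weight:
  y=3 (Zone IV, w=120) cum 120
  y=4 (Zone V, w=45) cum 165
  y=5 (Zone II, w=110) cum 275
  y=6 (Zone VII, w=275) cum 550  ← median
  y=8 (Zone VI, w=15) cum 565
  y=9 (Zone III, w=50) cum 615
  y=12 (Zone VIII, w=225) cum 840
  y=13 (Zone I, w=7) cum 847
⇒ y* = 6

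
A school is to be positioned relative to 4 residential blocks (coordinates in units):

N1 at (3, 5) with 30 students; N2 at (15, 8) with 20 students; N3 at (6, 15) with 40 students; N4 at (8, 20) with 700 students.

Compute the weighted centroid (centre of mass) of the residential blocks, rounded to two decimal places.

The minimiser of Σwᵢ‖p−pᵢ‖² is the weighted centroid p* = (Σwᵢpᵢ)/(Σwᵢ).
Σwᵢ = 790.
Σwᵢxᵢ = 30·3 + 20·15 + 40·6 + 700·8 = 6230.
Σwᵢyᵢ = 30·5 + 20·8 + 40·15 + 700·20 = 14910.
x* = 6230/790 = 7.89, y* = 14910/790 = 18.87.

(7.89, 18.87)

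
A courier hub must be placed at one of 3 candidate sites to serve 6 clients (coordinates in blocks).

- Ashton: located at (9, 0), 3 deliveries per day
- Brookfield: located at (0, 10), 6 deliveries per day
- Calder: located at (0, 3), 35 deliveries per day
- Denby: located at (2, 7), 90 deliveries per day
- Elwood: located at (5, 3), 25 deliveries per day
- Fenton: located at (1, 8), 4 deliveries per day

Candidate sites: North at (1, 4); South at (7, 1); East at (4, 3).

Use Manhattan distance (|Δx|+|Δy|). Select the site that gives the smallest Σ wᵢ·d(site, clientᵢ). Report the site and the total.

Total weighted distance at each candidate:
  North (1, 4): total = 649
  South (7, 1): total = 1562
  East (4, 3): total = 827
Minimum is at North with total 649 blocks.

North, total 649 blocks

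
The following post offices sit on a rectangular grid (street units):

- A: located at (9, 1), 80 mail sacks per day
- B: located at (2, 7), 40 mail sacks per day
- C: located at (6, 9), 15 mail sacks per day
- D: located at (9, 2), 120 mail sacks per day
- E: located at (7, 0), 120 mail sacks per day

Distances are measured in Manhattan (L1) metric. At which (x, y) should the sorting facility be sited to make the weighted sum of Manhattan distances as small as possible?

Manhattan distance separates: Σwᵢ(|x−xᵢ|+|y−yᵢ|) = Σwᵢ|x−xᵢ| + Σwᵢ|y−yᵢ|, so x and y are optimised independently as 1-D weighted medians.
Total weight W = 375; half = 187.5.
x-coordinate, sorted with cumulative weight:
  x=2 (B, w=40) cum 40
  x=6 (C, w=15) cum 55
  x=7 (E, w=120) cum 175
  x=9 (A, w=80) cum 255  ← median
  x=9 (D, w=120) cum 375
⇒ x* = 9
y-coordinate, sorted with cumulative weight:
  y=0 (E, w=120) cum 120
  y=1 (A, w=80) cum 200  ← median
  y=2 (D, w=120) cum 320
  y=7 (B, w=40) cum 360
  y=9 (C, w=15) cum 375
⇒ y* = 1

(9, 1)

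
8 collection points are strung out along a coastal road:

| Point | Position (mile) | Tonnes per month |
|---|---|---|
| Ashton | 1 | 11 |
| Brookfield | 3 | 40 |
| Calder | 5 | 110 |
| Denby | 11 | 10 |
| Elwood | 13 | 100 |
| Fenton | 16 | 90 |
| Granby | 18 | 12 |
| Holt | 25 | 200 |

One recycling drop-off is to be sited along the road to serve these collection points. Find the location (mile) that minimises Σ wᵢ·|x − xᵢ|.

For a sum of weighted absolute distances on a line, the optimum is the weighted median (not the mean). Total weight W = 573; half-weight = 286.5.
Sort by position and accumulate weight:
  mile 1 (Ashton, w=11) → cum 11
  mile 3 (Brookfield, w=40) → cum 51
  mile 5 (Calder, w=110) → cum 161
  mile 11 (Denby, w=10) → cum 171
  mile 13 (Elwood, w=100) → cum 271
  mile 16 (Fenton, w=90) → cum 361  ≥ 286.5 → median here
  mile 18 (Granby, w=12) → cum 373
  mile 25 (Holt, w=200) → cum 573
Optimal location: mile 16.

x = 16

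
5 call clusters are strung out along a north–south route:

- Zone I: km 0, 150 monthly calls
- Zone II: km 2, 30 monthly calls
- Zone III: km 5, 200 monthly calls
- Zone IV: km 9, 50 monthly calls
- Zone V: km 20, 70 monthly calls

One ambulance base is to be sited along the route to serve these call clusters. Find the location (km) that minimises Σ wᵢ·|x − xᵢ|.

For a sum of weighted absolute distances on a line, the optimum is the weighted median (not the mean). Total weight W = 500; half-weight = 250.
Sort by position and accumulate weight:
  km 0 (Zone I, w=150) → cum 150
  km 2 (Zone II, w=30) → cum 180
  km 5 (Zone III, w=200) → cum 380  ≥ 250 → median here
  km 9 (Zone IV, w=50) → cum 430
  km 20 (Zone V, w=70) → cum 500
Optimal location: km 5.

x = 5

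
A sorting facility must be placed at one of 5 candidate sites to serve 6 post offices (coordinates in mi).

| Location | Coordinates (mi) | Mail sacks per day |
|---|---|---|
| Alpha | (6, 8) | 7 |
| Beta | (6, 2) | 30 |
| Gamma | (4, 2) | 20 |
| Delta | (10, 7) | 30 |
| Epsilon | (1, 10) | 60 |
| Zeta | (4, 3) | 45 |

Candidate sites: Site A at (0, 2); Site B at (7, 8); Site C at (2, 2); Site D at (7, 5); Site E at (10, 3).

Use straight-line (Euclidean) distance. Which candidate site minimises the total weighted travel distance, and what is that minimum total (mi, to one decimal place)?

Site D, total 940.9 mi

Total weighted distance at each candidate:
  Site A (0, 2): total = 1324.1
  Site B (7, 8): total = 1060.4
  Site C (2, 2): total = 1077.9
  Site D (7, 5): total = 940.9
  Site E (10, 3): total = 1364.3
Minimum is at Site D with total 940.9 mi.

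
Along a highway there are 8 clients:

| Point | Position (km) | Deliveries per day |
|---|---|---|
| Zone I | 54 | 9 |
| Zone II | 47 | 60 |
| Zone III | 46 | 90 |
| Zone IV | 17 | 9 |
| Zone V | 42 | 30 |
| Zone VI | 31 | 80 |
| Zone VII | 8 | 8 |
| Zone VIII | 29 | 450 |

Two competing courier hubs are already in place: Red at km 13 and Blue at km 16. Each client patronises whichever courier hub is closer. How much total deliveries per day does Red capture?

The indifferent point is the midpoint (13+16)/2 = 14.5; clients left of it (closer to Red at 13) go to Red, those right go to Blue.
  Zone VII at 8 (w=8) → Red
  Zone IV at 17 (w=9) → Blue
  Zone VIII at 29 (w=450) → Blue
  Zone VI at 31 (w=80) → Blue
  Zone V at 42 (w=30) → Blue
  Zone III at 46 (w=90) → Blue
  Zone II at 47 (w=60) → Blue
  Zone I at 54 (w=9) → Blue
Red captures 8; Blue captures 728.

8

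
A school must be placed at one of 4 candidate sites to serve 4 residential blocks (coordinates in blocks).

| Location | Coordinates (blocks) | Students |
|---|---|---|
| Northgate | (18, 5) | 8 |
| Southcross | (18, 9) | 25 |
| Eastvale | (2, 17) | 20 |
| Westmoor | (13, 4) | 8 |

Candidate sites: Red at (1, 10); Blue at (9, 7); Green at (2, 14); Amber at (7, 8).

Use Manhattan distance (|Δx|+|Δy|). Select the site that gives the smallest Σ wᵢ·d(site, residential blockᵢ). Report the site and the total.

Blue, total 759 blocks

Total weighted distance at each candidate:
  Red (1, 10): total = 930
  Blue (9, 7): total = 759
  Green (2, 14): total = 953
  Amber (7, 8): total = 772
Minimum is at Blue with total 759 blocks.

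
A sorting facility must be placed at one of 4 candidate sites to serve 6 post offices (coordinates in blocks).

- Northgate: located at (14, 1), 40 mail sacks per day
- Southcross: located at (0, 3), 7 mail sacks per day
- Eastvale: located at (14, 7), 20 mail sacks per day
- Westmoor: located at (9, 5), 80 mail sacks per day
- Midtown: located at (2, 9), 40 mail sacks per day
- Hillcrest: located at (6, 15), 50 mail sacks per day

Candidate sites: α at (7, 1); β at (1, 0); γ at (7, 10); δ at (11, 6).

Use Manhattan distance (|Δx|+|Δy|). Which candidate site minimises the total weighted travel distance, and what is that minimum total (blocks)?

δ, total 1918 blocks

Total weighted distance at each candidate:
  α (7, 1): total = 2353
  β (1, 0): total = 3428
  γ (7, 10): total = 2038
  δ (11, 6): total = 1918
Minimum is at δ with total 1918 blocks.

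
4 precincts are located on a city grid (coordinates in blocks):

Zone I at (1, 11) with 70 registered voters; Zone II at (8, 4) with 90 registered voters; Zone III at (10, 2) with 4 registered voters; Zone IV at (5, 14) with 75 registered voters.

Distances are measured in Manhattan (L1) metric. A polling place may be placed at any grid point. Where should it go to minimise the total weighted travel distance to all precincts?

Manhattan distance separates: Σwᵢ(|x−xᵢ|+|y−yᵢ|) = Σwᵢ|x−xᵢ| + Σwᵢ|y−yᵢ|, so x and y are optimised independently as 1-D weighted medians.
Total weight W = 239; half = 119.5.
x-coordinate, sorted with cumulative weight:
  x=1 (Zone I, w=70) cum 70
  x=5 (Zone IV, w=75) cum 145  ← median
  x=8 (Zone II, w=90) cum 235
  x=10 (Zone III, w=4) cum 239
⇒ x* = 5
y-coordinate, sorted with cumulative weight:
  y=2 (Zone III, w=4) cum 4
  y=4 (Zone II, w=90) cum 94
  y=11 (Zone I, w=70) cum 164  ← median
  y=14 (Zone IV, w=75) cum 239
⇒ y* = 11

(5, 11)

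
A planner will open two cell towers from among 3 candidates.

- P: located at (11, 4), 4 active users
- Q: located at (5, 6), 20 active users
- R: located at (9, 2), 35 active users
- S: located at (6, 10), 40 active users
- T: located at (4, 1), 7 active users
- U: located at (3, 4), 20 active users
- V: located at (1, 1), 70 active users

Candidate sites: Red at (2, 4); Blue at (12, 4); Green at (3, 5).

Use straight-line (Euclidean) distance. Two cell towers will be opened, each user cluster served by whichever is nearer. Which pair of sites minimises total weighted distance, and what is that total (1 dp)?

Evaluate every pair (each demand assigned to the nearer of the two):
  {Red, Blue}: total = 757.3
  {Blue, Green}: total = 770.1
  {Red, Green}: total = 811.6
Best pair: {Red, Blue} with total 757.3.

{Red, Blue}, total 757.3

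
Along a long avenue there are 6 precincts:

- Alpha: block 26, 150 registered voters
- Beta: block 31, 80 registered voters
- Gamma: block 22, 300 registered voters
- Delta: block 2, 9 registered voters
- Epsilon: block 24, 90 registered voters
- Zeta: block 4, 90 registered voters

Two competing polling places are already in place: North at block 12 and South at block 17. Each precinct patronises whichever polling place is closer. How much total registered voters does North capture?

99

The indifferent point is the midpoint (12+17)/2 = 14.5; precincts left of it (closer to North at 12) go to North, those right go to South.
  Delta at 2 (w=9) → North
  Zeta at 4 (w=90) → North
  Gamma at 22 (w=300) → South
  Epsilon at 24 (w=90) → South
  Alpha at 26 (w=150) → South
  Beta at 31 (w=80) → South
North captures 99; South captures 620.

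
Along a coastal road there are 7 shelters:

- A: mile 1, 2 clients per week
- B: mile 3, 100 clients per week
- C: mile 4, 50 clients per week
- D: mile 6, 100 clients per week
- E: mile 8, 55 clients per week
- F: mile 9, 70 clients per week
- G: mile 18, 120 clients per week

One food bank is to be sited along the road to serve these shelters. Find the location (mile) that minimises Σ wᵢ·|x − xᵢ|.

For a sum of weighted absolute distances on a line, the optimum is the weighted median (not the mean). Total weight W = 497; half-weight = 248.5.
Sort by position and accumulate weight:
  mile 1 (A, w=2) → cum 2
  mile 3 (B, w=100) → cum 102
  mile 4 (C, w=50) → cum 152
  mile 6 (D, w=100) → cum 252  ≥ 248.5 → median here
  mile 8 (E, w=55) → cum 307
  mile 9 (F, w=70) → cum 377
  mile 18 (G, w=120) → cum 497
Optimal location: mile 6.

x = 6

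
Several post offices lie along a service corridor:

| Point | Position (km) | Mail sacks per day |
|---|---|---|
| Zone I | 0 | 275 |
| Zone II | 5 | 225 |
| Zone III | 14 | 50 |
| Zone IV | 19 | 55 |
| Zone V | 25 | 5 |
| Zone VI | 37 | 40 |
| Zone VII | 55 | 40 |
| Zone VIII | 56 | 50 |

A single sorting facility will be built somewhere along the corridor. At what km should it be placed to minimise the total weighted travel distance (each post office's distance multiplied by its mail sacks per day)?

x = 5

For a sum of weighted absolute distances on a line, the optimum is the weighted median (not the mean). Total weight W = 740; half-weight = 370.
Sort by position and accumulate weight:
  km 0 (Zone I, w=275) → cum 275
  km 5 (Zone II, w=225) → cum 500  ≥ 370 → median here
  km 14 (Zone III, w=50) → cum 550
  km 19 (Zone IV, w=55) → cum 605
  km 25 (Zone V, w=5) → cum 610
  km 37 (Zone VI, w=40) → cum 650
  km 55 (Zone VII, w=40) → cum 690
  km 56 (Zone VIII, w=50) → cum 740
Optimal location: km 5.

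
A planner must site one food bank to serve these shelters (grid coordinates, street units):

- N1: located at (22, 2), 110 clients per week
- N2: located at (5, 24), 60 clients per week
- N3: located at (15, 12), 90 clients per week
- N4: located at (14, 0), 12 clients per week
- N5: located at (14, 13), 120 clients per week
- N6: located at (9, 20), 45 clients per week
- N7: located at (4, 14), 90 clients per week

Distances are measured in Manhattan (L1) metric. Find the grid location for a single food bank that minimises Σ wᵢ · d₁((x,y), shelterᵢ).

(14, 13)

Manhattan distance separates: Σwᵢ(|x−xᵢ|+|y−yᵢ|) = Σwᵢ|x−xᵢ| + Σwᵢ|y−yᵢ|, so x and y are optimised independently as 1-D weighted medians.
Total weight W = 527; half = 263.5.
x-coordinate, sorted with cumulative weight:
  x=4 (N7, w=90) cum 90
  x=5 (N2, w=60) cum 150
  x=9 (N6, w=45) cum 195
  x=14 (N4, w=12) cum 207
  x=14 (N5, w=120) cum 327  ← median
  x=15 (N3, w=90) cum 417
  x=22 (N1, w=110) cum 527
⇒ x* = 14
y-coordinate, sorted with cumulative weight:
  y=0 (N4, w=12) cum 12
  y=2 (N1, w=110) cum 122
  y=12 (N3, w=90) cum 212
  y=13 (N5, w=120) cum 332  ← median
  y=14 (N7, w=90) cum 422
  y=20 (N6, w=45) cum 467
  y=24 (N2, w=60) cum 527
⇒ y* = 13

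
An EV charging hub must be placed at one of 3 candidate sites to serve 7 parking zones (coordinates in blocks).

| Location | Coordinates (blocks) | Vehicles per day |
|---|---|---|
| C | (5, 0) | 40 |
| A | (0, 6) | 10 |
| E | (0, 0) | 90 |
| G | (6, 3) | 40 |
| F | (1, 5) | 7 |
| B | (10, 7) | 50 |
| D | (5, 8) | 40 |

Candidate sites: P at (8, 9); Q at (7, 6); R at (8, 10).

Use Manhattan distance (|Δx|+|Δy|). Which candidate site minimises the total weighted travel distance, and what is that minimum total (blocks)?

Q, total 2129 blocks

Total weighted distance at each candidate:
  P (8, 9): total = 2877
  Q (7, 6): total = 2129
  R (8, 10): total = 3154
Minimum is at Q with total 2129 blocks.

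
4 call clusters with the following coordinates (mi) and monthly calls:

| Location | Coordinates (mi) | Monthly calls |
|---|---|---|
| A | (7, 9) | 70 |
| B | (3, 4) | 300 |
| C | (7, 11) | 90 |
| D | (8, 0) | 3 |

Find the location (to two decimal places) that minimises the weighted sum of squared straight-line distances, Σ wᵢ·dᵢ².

(4.41, 6.09)

The minimiser of Σwᵢ‖p−pᵢ‖² is the weighted centroid p* = (Σwᵢpᵢ)/(Σwᵢ).
Σwᵢ = 463.
Σwᵢxᵢ = 70·7 + 300·3 + 90·7 + 3·8 = 2044.
Σwᵢyᵢ = 70·9 + 300·4 + 90·11 + 3·0 = 2820.
x* = 2044/463 = 4.41, y* = 2820/463 = 6.09.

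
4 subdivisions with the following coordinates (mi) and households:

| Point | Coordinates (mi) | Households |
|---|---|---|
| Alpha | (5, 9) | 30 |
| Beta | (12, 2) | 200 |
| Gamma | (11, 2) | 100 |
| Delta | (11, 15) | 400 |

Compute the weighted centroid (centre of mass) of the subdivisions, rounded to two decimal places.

The minimiser of Σwᵢ‖p−pᵢ‖² is the weighted centroid p* = (Σwᵢpᵢ)/(Σwᵢ).
Σwᵢ = 730.
Σwᵢxᵢ = 30·5 + 200·12 + 100·11 + 400·11 = 8050.
Σwᵢyᵢ = 30·9 + 200·2 + 100·2 + 400·15 = 6870.
x* = 8050/730 = 11.03, y* = 6870/730 = 9.41.

(11.03, 9.41)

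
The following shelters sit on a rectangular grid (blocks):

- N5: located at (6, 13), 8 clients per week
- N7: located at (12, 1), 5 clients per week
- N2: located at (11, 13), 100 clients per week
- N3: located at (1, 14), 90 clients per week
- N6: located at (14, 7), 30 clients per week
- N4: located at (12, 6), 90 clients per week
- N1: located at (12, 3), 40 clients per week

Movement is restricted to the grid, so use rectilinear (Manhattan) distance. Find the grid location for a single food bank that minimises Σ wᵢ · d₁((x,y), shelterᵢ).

Manhattan distance separates: Σwᵢ(|x−xᵢ|+|y−yᵢ|) = Σwᵢ|x−xᵢ| + Σwᵢ|y−yᵢ|, so x and y are optimised independently as 1-D weighted medians.
Total weight W = 363; half = 181.5.
x-coordinate, sorted with cumulative weight:
  x=1 (N3, w=90) cum 90
  x=6 (N5, w=8) cum 98
  x=11 (N2, w=100) cum 198  ← median
  x=12 (N7, w=5) cum 203
  x=12 (N4, w=90) cum 293
  x=12 (N1, w=40) cum 333
  x=14 (N6, w=30) cum 363
⇒ x* = 11
y-coordinate, sorted with cumulative weight:
  y=1 (N7, w=5) cum 5
  y=3 (N1, w=40) cum 45
  y=6 (N4, w=90) cum 135
  y=7 (N6, w=30) cum 165
  y=13 (N5, w=8) cum 173
  y=13 (N2, w=100) cum 273  ← median
  y=14 (N3, w=90) cum 363
⇒ y* = 13

(11, 13)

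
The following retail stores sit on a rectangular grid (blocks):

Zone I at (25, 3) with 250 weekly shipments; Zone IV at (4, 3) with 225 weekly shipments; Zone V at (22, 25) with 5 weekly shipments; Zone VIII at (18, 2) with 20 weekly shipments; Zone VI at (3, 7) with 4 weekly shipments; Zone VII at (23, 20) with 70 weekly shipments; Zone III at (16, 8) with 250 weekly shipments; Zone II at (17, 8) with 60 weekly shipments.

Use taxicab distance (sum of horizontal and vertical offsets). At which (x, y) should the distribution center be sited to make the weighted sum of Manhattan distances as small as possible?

Manhattan distance separates: Σwᵢ(|x−xᵢ|+|y−yᵢ|) = Σwᵢ|x−xᵢ| + Σwᵢ|y−yᵢ|, so x and y are optimised independently as 1-D weighted medians.
Total weight W = 884; half = 442.
x-coordinate, sorted with cumulative weight:
  x=3 (Zone VI, w=4) cum 4
  x=4 (Zone IV, w=225) cum 229
  x=16 (Zone III, w=250) cum 479  ← median
  x=17 (Zone II, w=60) cum 539
  x=18 (Zone VIII, w=20) cum 559
  x=22 (Zone V, w=5) cum 564
  x=23 (Zone VII, w=70) cum 634
  x=25 (Zone I, w=250) cum 884
⇒ x* = 16
y-coordinate, sorted with cumulative weight:
  y=2 (Zone VIII, w=20) cum 20
  y=3 (Zone I, w=250) cum 270
  y=3 (Zone IV, w=225) cum 495  ← median
  y=7 (Zone VI, w=4) cum 499
  y=8 (Zone III, w=250) cum 749
  y=8 (Zone II, w=60) cum 809
  y=20 (Zone VII, w=70) cum 879
  y=25 (Zone V, w=5) cum 884
⇒ y* = 3

(16, 3)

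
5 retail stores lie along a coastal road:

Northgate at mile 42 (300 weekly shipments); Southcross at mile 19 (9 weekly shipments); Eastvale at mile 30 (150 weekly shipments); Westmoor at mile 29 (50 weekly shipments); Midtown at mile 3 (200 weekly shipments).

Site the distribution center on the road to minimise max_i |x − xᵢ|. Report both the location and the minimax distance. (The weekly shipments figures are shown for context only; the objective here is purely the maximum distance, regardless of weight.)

location 22.5, max distance 19.5

The 1-center on a line is the midpoint of the two extreme points: leftmost at 3, rightmost at 42.
Optimal location = (3 + 42)/2 = 22.5; maximum distance = (42 − 3)/2 = 19.5.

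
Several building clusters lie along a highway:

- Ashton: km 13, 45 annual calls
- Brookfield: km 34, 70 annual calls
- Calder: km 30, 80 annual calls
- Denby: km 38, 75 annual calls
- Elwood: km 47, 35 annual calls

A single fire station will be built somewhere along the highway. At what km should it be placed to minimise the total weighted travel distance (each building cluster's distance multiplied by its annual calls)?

For a sum of weighted absolute distances on a line, the optimum is the weighted median (not the mean). Total weight W = 305; half-weight = 152.5.
Sort by position and accumulate weight:
  km 13 (Ashton, w=45) → cum 45
  km 30 (Calder, w=80) → cum 125
  km 34 (Brookfield, w=70) → cum 195  ≥ 152.5 → median here
  km 38 (Denby, w=75) → cum 270
  km 47 (Elwood, w=35) → cum 305
Optimal location: km 34.

x = 34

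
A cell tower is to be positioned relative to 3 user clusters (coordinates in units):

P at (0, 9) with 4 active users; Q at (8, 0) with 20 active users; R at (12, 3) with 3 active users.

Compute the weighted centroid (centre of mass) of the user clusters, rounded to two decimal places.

The minimiser of Σwᵢ‖p−pᵢ‖² is the weighted centroid p* = (Σwᵢpᵢ)/(Σwᵢ).
Σwᵢ = 27.
Σwᵢxᵢ = 4·0 + 20·8 + 3·12 = 196.
Σwᵢyᵢ = 4·9 + 20·0 + 3·3 = 45.
x* = 196/27 = 7.26, y* = 45/27 = 1.67.

(7.26, 1.67)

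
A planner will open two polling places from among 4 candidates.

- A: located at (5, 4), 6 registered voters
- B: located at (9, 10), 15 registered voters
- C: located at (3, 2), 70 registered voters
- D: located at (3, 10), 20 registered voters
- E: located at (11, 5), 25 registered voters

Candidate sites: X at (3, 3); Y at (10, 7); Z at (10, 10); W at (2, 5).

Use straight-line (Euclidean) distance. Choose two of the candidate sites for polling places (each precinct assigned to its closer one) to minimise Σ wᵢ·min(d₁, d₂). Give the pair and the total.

{X, Y}, total 326.8

Evaluate every pair (each demand assigned to the nearer of the two):
  {X, Y}: total = 326.8
  {X, Z}: total = 365.9
  {Y, W}: total = 445.6
  {Z, W}: total = 484.8
  {X, W}: total = 520.6
  {Y, Z}: total = 848.1
Best pair: {X, Y} with total 326.8.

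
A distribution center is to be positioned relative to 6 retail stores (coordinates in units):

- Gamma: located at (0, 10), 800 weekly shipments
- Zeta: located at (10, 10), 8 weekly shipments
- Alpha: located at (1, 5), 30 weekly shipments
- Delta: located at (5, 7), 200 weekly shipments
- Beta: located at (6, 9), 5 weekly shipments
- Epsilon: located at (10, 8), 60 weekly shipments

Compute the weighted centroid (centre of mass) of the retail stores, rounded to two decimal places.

(1.58, 9.21)

The minimiser of Σwᵢ‖p−pᵢ‖² is the weighted centroid p* = (Σwᵢpᵢ)/(Σwᵢ).
Σwᵢ = 1103.
Σwᵢxᵢ = 800·0 + 8·10 + 30·1 + 200·5 + 5·6 + 60·10 = 1740.
Σwᵢyᵢ = 800·10 + 8·10 + 30·5 + 200·7 + 5·9 + 60·8 = 10155.
x* = 1740/1103 = 1.58, y* = 10155/1103 = 9.21.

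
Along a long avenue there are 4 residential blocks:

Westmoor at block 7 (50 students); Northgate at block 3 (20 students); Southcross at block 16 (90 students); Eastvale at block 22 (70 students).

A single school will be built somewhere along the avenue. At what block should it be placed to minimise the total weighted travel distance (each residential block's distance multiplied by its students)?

For a sum of weighted absolute distances on a line, the optimum is the weighted median (not the mean). Total weight W = 230; half-weight = 115.
Sort by position and accumulate weight:
  block 3 (Northgate, w=20) → cum 20
  block 7 (Westmoor, w=50) → cum 70
  block 16 (Southcross, w=90) → cum 160  ≥ 115 → median here
  block 22 (Eastvale, w=70) → cum 230
Optimal location: block 16.

x = 16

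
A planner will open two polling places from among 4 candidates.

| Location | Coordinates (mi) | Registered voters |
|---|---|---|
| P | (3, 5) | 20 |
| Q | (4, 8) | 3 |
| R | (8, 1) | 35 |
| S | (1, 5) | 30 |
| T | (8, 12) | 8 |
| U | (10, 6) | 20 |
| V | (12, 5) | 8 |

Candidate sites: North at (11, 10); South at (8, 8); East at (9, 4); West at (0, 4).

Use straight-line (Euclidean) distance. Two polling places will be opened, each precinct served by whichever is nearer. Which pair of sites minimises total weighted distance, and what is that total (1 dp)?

{East, West}, total 367.8

Evaluate every pair (each demand assigned to the nearer of the two):
  {East, West}: total = 367.8
  {South, West}: total = 491.2
  {South, East}: total = 569.8
  {North, West}: total = 573.8
  {North, East}: total = 592.3
  {North, South}: total = 727.5
Best pair: {East, West} with total 367.8.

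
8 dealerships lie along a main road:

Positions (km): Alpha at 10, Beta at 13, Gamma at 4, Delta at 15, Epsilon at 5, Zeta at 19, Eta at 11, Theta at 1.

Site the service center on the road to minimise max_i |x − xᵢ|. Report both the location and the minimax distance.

The 1-center on a line is the midpoint of the two extreme points: leftmost at 1, rightmost at 19.
Optimal location = (1 + 19)/2 = 10; maximum distance = (19 − 1)/2 = 9.

location 10, max distance 9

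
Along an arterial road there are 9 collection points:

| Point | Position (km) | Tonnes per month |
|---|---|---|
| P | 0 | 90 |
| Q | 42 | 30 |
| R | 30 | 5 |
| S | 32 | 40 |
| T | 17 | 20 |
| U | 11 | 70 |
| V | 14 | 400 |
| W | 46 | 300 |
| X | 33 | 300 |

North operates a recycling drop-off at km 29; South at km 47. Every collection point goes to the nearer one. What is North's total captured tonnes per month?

925

The indifferent point is the midpoint (29+47)/2 = 38; collection points left of it (closer to North at 29) go to North, those right go to South.
  P at 0 (w=90) → North
  U at 11 (w=70) → North
  V at 14 (w=400) → North
  T at 17 (w=20) → North
  R at 30 (w=5) → North
  S at 32 (w=40) → North
  X at 33 (w=300) → North
  Q at 42 (w=30) → South
  W at 46 (w=300) → South
North captures 925; South captures 330.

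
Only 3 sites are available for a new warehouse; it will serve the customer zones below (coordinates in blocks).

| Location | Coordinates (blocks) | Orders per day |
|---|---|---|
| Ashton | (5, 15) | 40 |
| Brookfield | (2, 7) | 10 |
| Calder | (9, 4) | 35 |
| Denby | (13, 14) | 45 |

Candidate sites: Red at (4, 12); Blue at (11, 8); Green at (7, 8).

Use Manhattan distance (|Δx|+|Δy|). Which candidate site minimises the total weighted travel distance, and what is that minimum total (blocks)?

Total weighted distance at each candidate:
  Red (4, 12): total = 1180
  Blue (11, 8): total = 1190
  Green (7, 8): total = 1170
Minimum is at Green with total 1170 blocks.

Green, total 1170 blocks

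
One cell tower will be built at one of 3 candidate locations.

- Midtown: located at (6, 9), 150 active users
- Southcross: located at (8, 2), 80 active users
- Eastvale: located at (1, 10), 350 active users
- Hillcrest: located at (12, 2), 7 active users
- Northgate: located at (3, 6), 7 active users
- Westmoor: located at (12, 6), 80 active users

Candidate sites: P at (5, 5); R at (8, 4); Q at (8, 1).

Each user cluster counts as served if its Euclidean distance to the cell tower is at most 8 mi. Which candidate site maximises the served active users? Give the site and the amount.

Coverage radius r = 8 mi; a point is covered iff (Δx)²+(Δy)² ≤ 8² = 64.
  P (5, 5): covers {Midtown, Southcross, Eastvale, Hillcrest, Northgate, Westmoor} → 674
  R (8, 4): covers {Midtown, Southcross, Hillcrest, Northgate, Westmoor} → 324
  Q (8, 1): covers {Southcross, Hillcrest, Northgate, Westmoor} → 174
Maximum coverage at P: 674 active users.

P, covering 674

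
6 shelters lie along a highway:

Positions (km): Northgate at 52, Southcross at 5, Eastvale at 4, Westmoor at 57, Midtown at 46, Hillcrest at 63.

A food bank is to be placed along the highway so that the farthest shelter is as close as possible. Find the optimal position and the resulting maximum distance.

The 1-center on a line is the midpoint of the two extreme points: leftmost at 4, rightmost at 63.
Optimal location = (4 + 63)/2 = 33.5; maximum distance = (63 − 4)/2 = 29.5.

location 33.5, max distance 29.5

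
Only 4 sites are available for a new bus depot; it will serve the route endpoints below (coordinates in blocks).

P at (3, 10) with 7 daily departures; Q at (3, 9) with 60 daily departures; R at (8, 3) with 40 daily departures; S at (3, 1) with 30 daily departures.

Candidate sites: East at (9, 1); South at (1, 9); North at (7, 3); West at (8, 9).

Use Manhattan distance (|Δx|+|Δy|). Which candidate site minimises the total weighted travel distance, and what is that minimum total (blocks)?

Total weighted distance at each candidate:
  East (9, 1): total = 1245
  South (1, 9): total = 961
  North (7, 3): total = 897
  West (8, 9): total = 972
Minimum is at North with total 897 blocks.

North, total 897 blocks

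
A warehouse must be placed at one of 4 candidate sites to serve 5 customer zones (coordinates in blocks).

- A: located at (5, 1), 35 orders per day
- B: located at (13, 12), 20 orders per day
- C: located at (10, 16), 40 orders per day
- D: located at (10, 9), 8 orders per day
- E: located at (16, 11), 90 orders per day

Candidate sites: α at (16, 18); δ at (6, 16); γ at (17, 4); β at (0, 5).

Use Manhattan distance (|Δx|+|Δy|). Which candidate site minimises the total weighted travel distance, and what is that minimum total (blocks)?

Total weighted distance at each candidate:
  α (16, 18): total = 2230
  δ (6, 16): total = 2378
  γ (17, 4): total = 2341
  β (0, 5): total = 3647
Minimum is at α with total 2230 blocks.

α, total 2230 blocks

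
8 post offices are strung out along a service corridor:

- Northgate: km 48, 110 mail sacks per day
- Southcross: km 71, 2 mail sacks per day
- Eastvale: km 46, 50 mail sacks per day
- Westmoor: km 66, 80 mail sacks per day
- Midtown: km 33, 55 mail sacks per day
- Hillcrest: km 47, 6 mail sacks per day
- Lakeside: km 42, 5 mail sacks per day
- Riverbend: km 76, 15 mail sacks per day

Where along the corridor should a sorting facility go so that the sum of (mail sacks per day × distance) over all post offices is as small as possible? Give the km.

x = 48

For a sum of weighted absolute distances on a line, the optimum is the weighted median (not the mean). Total weight W = 323; half-weight = 161.5.
Sort by position and accumulate weight:
  km 33 (Midtown, w=55) → cum 55
  km 42 (Lakeside, w=5) → cum 60
  km 46 (Eastvale, w=50) → cum 110
  km 47 (Hillcrest, w=6) → cum 116
  km 48 (Northgate, w=110) → cum 226  ≥ 161.5 → median here
  km 66 (Westmoor, w=80) → cum 306
  km 71 (Southcross, w=2) → cum 308
  km 76 (Riverbend, w=15) → cum 323
Optimal location: km 48.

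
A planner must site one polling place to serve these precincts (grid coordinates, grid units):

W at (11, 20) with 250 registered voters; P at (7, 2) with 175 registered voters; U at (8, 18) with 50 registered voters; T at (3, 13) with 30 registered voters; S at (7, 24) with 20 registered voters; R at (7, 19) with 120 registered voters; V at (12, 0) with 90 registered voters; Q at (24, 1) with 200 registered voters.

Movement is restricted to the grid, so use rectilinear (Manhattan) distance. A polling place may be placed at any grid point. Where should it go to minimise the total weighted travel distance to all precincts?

Manhattan distance separates: Σwᵢ(|x−xᵢ|+|y−yᵢ|) = Σwᵢ|x−xᵢ| + Σwᵢ|y−yᵢ|, so x and y are optimised independently as 1-D weighted medians.
Total weight W = 935; half = 467.5.
x-coordinate, sorted with cumulative weight:
  x=3 (T, w=30) cum 30
  x=7 (P, w=175) cum 205
  x=7 (S, w=20) cum 225
  x=7 (R, w=120) cum 345
  x=8 (U, w=50) cum 395
  x=11 (W, w=250) cum 645  ← median
  x=12 (V, w=90) cum 735
  x=24 (Q, w=200) cum 935
⇒ x* = 11
y-coordinate, sorted with cumulative weight:
  y=0 (V, w=90) cum 90
  y=1 (Q, w=200) cum 290
  y=2 (P, w=175) cum 465
  y=13 (T, w=30) cum 495  ← median
  y=18 (U, w=50) cum 545
  y=19 (R, w=120) cum 665
  y=20 (W, w=250) cum 915
  y=24 (S, w=20) cum 935
⇒ y* = 13

(11, 13)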